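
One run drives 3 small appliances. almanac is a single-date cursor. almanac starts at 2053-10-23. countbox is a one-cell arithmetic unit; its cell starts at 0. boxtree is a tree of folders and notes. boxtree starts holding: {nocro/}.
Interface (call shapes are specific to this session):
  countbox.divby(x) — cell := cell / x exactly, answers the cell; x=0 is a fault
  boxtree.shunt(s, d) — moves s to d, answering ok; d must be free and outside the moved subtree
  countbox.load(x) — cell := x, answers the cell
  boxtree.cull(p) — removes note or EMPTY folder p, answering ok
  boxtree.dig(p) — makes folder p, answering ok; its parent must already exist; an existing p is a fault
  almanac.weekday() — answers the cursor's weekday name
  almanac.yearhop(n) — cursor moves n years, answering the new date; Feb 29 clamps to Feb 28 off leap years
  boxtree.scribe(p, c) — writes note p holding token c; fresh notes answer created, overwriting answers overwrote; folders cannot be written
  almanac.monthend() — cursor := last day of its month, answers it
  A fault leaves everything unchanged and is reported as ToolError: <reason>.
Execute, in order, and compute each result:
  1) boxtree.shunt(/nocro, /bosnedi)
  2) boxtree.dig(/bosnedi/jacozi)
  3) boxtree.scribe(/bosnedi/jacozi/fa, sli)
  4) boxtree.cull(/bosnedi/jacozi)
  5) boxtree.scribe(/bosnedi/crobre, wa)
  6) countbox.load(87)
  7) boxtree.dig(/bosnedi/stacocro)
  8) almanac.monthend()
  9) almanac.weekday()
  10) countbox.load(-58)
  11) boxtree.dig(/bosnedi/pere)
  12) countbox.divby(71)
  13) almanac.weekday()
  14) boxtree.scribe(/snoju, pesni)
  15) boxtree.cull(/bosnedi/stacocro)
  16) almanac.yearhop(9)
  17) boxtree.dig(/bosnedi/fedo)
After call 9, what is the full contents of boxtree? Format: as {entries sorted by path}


Answer: {bosnedi/, bosnedi/crobre=wa, bosnedi/jacozi/, bosnedi/jacozi/fa=sli, bosnedi/stacocro/}

Derivation:
# shunt(s→/nocro, d→/bosnedi) -> ok
# dig(p→/bosnedi/jacozi) -> ok
# scribe(p→/bosnedi/jacozi/fa, c→sli) -> created
# cull(p→/bosnedi/jacozi) -> ToolError: not empty
# scribe(p→/bosnedi/crobre, c→wa) -> created
# load(x→87) -> 87
# dig(p→/bosnedi/stacocro) -> ok
# monthend() -> 2053-10-31
# weekday() -> Friday
# load(x→-58) -> -58
# dig(p→/bosnedi/pere) -> ok
# divby(x→71) -> -58/71
# weekday() -> Friday
# scribe(p→/snoju, c→pesni) -> created
# cull(p→/bosnedi/stacocro) -> ok
# yearhop(n→9) -> 2062-10-31
# dig(p→/bosnedi/fedo) -> ok


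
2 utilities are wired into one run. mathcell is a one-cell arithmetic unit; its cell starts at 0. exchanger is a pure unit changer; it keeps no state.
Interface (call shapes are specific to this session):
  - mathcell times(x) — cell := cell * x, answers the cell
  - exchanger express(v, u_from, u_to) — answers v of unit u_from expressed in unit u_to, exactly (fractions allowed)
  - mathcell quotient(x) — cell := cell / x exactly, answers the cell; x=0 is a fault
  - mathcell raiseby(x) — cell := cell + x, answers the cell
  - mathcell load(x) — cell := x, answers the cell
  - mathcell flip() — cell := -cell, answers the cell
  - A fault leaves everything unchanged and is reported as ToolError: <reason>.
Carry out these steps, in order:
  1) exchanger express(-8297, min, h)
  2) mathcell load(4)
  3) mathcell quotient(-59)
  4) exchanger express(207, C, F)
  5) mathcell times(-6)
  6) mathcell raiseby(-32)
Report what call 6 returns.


Using exchanger express using -8297, min, h, and see -8297/60.
I call mathcell load using 4, and observe 4.
Next I call mathcell quotient using -59, → -4/59.
I run exchanger express using 207, C, F, yielding 2023/5.
Now I run mathcell times using -6, → 24/59.
Now I run mathcell raiseby using -32, yielding -1864/59.

Answer: -1864/59


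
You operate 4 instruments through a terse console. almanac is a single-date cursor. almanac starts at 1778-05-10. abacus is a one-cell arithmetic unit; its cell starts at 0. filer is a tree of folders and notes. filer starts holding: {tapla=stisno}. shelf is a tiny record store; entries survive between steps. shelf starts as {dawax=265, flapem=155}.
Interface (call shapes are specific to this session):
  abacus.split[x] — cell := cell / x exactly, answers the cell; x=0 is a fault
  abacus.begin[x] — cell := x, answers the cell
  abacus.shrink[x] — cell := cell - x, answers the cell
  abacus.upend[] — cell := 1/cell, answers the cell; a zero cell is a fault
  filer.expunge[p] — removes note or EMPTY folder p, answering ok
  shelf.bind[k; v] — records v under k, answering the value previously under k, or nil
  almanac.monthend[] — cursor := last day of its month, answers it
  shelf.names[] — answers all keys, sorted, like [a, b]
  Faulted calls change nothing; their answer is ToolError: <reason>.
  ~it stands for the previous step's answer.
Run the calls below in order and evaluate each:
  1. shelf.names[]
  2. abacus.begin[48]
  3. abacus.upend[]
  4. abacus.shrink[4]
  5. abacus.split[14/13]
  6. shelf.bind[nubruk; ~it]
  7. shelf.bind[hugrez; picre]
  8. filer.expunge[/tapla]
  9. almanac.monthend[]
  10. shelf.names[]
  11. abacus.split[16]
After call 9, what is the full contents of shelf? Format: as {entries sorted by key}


I use shelf.names(), and get [dawax, flapem].
Calling abacus.begin passing x='48', and get 48.
I invoke abacus.upend: 1/48.
Then abacus.shrink passing x='4', and get -191/48.
I run abacus.split passing x='14/13', and see -2483/672.
Calling shelf.bind passing k='nubruk', v='~it', and observe nil.
Using shelf.bind passing k='hugrez', v='picre', yielding nil.
Calling filer.expunge passing p='/tapla': ok.
Using almanac.monthend(): 1778-05-31.
I try shelf.names(), which returns [dawax, flapem, hugrez, nubruk].
Now I run abacus.split passing x='16', and observe -2483/10752.

Answer: {dawax=265, flapem=155, hugrez=picre, nubruk=-2483/672}


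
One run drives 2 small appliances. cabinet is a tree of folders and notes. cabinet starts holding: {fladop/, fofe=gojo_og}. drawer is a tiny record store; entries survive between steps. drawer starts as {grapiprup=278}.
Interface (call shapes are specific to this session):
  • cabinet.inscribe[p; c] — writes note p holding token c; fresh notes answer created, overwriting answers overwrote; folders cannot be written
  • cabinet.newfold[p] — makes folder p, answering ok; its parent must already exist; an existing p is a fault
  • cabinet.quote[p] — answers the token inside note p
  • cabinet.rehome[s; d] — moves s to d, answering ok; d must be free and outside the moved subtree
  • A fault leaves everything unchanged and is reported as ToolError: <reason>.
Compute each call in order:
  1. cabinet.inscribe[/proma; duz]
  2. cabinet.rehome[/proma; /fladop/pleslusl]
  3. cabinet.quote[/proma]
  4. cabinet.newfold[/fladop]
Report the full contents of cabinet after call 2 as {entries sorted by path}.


% 1. inscribe(p: /proma, c: duz) -> created
% 2. rehome(s: /proma, d: /fladop/pleslusl) -> ok
% 3. quote(p: /proma) -> ToolError: not found
% 4. newfold(p: /fladop) -> ToolError: exists

Answer: {fladop/, fladop/pleslusl=duz, fofe=gojo_og}


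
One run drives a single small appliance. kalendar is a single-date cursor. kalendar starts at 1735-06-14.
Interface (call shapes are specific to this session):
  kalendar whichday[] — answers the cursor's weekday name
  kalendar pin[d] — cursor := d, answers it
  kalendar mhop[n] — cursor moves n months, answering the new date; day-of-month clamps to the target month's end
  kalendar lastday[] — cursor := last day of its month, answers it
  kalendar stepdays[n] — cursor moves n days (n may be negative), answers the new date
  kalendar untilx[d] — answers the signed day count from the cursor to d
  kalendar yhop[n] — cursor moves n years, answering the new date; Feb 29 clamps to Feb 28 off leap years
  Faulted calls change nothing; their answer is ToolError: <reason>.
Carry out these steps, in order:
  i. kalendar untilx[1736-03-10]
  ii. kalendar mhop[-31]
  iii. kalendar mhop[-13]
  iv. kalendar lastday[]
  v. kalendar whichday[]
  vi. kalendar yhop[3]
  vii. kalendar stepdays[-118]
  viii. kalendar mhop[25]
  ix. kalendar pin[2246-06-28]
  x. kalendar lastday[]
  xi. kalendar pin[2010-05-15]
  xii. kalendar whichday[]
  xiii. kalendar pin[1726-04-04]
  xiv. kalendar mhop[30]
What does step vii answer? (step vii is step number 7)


I call kalendar untilx on d='1736-03-10', yielding 270.
Next I call kalendar mhop on n='-31', and get 1732-11-14.
Invoking kalendar mhop on n='-13': 1731-10-14.
I call kalendar lastday(), and observe 1731-10-31.
I use kalendar whichday, — result: Wednesday.
Then kalendar yhop on n='3', and observe 1734-10-31.
Then kalendar stepdays on n='-118', which returns 1734-07-05.
Then kalendar mhop on n='25', and see 1736-08-05.
Now I run kalendar pin on d='2246-06-28', and see 2246-06-28.
Next I call kalendar lastday, — result: 2246-06-30.
I use kalendar pin on d='2010-05-15', and observe 2010-05-15.
I try kalendar whichday(), and see Saturday.
Using kalendar pin on d='1726-04-04', → 1726-04-04.
Next I call kalendar mhop on n='30', giving 1728-10-04.

Answer: 1734-07-05


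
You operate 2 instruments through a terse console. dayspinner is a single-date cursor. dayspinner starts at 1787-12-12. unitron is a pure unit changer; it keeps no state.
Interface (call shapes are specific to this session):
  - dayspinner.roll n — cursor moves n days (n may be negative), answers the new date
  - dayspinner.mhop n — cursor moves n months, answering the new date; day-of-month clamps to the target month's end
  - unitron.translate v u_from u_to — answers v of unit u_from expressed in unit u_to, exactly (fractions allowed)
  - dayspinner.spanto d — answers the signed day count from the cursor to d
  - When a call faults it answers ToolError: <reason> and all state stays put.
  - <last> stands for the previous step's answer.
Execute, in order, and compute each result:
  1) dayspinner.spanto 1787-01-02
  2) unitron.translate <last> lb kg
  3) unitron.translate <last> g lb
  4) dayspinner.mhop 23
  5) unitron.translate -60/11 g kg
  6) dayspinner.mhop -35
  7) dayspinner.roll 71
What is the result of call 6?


Answer: 1786-12-12

Derivation:
-> dayspinner.spanto(1787-01-02)
<- -344
-> unitron.translate(<last>, lb, kg)
<- -1950447191/12500000
-> unitron.translate(<last>, g, lb)
<- -43/125
-> dayspinner.mhop(23)
<- 1789-11-12
-> unitron.translate(-60/11, g, kg)
<- -3/550
-> dayspinner.mhop(-35)
<- 1786-12-12
-> dayspinner.roll(71)
<- 1787-02-21


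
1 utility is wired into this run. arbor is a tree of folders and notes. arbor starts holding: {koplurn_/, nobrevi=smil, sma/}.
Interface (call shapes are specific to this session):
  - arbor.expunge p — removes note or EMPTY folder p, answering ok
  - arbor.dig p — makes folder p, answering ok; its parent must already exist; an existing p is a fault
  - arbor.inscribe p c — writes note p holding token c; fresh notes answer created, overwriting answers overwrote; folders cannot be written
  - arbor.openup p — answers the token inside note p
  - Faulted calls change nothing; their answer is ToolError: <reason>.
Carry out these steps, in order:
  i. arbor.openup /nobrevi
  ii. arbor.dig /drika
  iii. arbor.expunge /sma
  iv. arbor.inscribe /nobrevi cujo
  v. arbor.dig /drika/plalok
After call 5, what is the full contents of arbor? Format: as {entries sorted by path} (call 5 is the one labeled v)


# arbor.openup(p: /nobrevi) => smil
# arbor.dig(p: /drika) => ok
# arbor.expunge(p: /sma) => ok
# arbor.inscribe(p: /nobrevi, c: cujo) => overwrote
# arbor.dig(p: /drika/plalok) => ok

Answer: {drika/, drika/plalok/, koplurn_/, nobrevi=cujo}


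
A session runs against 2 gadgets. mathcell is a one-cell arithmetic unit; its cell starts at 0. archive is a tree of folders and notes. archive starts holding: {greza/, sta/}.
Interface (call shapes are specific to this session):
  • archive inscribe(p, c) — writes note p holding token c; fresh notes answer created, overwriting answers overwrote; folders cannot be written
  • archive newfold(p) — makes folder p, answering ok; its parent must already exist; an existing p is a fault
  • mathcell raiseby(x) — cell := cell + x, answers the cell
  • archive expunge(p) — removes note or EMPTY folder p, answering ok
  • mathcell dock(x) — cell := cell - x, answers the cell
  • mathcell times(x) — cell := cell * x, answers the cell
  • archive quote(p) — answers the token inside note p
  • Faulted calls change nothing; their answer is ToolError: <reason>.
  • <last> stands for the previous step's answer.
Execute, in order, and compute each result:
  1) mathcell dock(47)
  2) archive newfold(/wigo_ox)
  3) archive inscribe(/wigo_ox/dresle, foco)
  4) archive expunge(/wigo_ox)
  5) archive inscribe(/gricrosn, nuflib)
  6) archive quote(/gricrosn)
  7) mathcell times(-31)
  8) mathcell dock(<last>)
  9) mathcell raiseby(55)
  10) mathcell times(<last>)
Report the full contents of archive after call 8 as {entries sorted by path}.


% mathcell dock x=47
[out] -47
% archive newfold p=/wigo_ox
[out] ok
% archive inscribe p=/wigo_ox/dresle c=foco
[out] created
% archive expunge p=/wigo_ox
[out] ToolError: not empty
% archive inscribe p=/gricrosn c=nuflib
[out] created
% archive quote p=/gricrosn
[out] nuflib
% mathcell times x=-31
[out] 1457
% mathcell dock x=<last>
[out] 0
% mathcell raiseby x=55
[out] 55
% mathcell times x=<last>
[out] 3025

Answer: {greza/, gricrosn=nuflib, sta/, wigo_ox/, wigo_ox/dresle=foco}


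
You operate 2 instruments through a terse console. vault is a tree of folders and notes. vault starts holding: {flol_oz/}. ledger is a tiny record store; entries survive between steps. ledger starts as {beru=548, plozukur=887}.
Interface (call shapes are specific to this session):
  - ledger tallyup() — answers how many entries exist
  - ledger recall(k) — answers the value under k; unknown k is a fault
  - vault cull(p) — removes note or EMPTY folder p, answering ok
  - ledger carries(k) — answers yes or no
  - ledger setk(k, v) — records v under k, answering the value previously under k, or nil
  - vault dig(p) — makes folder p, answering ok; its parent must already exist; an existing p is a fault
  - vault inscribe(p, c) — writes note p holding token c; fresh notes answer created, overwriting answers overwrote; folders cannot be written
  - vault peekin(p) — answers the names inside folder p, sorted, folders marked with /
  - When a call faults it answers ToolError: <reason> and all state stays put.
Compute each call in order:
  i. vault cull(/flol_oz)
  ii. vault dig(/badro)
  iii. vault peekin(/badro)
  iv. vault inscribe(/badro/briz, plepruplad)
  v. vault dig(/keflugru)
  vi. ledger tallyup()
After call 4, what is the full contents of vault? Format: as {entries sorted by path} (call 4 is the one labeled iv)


Answer: {badro/, badro/briz=plepruplad}

Derivation:
> vault cull p='/flol_oz'
= ok
> vault dig p='/badro'
= ok
> vault peekin p='/badro'
= []
> vault inscribe p='/badro/briz' c='plepruplad'
= created
> vault dig p='/keflugru'
= ok
> ledger tallyup
= 2


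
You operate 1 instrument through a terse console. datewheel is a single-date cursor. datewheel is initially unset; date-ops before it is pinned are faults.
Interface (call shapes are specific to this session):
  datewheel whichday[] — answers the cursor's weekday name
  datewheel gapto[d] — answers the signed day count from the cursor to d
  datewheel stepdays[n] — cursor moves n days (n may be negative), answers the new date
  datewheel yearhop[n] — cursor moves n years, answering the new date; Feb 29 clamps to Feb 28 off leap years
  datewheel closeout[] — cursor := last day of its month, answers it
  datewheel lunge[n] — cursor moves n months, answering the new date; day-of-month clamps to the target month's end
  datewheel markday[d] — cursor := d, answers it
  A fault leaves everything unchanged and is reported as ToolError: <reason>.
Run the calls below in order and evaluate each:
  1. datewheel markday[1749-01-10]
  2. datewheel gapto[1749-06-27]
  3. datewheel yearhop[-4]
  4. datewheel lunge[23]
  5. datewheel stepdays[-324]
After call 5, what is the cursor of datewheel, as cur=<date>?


Answer: cur=1746-01-20

Derivation:
-> datewheel markday(d=1749-01-10)
<- 1749-01-10
-> datewheel gapto(d=1749-06-27)
<- 168
-> datewheel yearhop(n=-4)
<- 1745-01-10
-> datewheel lunge(n=23)
<- 1746-12-10
-> datewheel stepdays(n=-324)
<- 1746-01-20


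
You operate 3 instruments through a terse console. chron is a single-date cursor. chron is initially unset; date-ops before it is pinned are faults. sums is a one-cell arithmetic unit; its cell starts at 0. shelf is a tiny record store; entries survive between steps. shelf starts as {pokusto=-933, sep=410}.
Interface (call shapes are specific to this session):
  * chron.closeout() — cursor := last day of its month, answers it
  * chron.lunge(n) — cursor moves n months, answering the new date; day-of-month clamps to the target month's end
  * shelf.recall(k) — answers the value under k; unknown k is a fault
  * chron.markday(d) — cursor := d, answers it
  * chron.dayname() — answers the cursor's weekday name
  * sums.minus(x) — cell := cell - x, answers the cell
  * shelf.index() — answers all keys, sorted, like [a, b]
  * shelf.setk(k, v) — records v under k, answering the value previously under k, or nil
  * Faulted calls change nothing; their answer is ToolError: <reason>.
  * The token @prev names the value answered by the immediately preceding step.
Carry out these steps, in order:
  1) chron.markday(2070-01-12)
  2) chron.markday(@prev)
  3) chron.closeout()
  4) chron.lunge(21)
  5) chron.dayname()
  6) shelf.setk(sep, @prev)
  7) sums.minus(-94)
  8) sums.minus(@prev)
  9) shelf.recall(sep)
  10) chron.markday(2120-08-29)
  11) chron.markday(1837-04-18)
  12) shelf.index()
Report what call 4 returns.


Using chron.markday using 2070-01-12, and see 2070-01-12.
I run chron.markday using @prev, and observe 2070-01-12.
Invoking chron.closeout(), which returns 2070-01-31.
Now I run chron.lunge using 21, — result: 2071-10-31.
Now I run chron.dayname(), → Saturday.
Calling shelf.setk using sep, @prev, and get 410.
Using sums.minus using -94, and see 94.
Calling sums.minus using @prev, and see 0.
I run shelf.recall using sep, giving Saturday.
I try chron.markday using 2120-08-29, which returns 2120-08-29.
Next I call chron.markday using 1837-04-18, yielding 1837-04-18.
I use shelf.index(): [pokusto, sep].

Answer: 2071-10-31


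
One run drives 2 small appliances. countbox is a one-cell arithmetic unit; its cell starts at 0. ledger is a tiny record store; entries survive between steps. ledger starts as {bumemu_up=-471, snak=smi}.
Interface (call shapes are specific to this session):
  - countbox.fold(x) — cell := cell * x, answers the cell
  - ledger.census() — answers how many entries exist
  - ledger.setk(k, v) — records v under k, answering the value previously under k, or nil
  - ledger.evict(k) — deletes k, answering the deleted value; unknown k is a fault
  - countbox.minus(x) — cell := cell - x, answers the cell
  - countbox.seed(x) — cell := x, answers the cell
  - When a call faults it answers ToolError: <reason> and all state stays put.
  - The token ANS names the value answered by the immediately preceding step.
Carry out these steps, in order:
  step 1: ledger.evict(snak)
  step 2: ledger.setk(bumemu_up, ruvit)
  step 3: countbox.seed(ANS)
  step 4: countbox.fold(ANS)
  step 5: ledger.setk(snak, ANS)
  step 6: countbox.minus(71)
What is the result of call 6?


Do: ledger.evict[snak]
See: smi
Do: ledger.setk[bumemu_up; ruvit]
See: -471
Do: countbox.seed[ANS]
See: -471
Do: countbox.fold[ANS]
See: 221841
Do: ledger.setk[snak; ANS]
See: nil
Do: countbox.minus[71]
See: 221770

Answer: 221770


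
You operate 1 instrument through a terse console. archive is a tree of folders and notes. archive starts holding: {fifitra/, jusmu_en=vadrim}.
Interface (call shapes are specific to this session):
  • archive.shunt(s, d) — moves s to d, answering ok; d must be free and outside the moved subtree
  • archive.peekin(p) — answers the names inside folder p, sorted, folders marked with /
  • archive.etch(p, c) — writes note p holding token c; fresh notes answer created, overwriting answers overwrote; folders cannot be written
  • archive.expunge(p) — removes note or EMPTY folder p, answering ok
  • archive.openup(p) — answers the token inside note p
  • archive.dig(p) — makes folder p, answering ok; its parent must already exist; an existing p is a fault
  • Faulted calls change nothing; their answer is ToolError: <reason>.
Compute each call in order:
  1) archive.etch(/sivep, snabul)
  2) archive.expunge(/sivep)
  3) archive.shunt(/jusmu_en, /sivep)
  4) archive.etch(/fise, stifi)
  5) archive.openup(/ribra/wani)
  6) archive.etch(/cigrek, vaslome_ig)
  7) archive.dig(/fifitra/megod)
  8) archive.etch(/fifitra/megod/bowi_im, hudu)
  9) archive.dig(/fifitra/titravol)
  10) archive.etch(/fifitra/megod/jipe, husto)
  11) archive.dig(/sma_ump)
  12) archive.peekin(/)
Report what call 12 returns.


I use archive.etch using p=/sivep, c=snabul, and get created.
I run archive.expunge using p=/sivep: ok.
I use archive.shunt using s=/jusmu_en, d=/sivep, and get ok.
I call archive.etch using p=/fise, c=stifi, and observe created.
Then archive.openup using p=/ribra/wani, yielding ToolError: not found.
I call archive.etch using p=/cigrek, c=vaslome_ig, and get created.
I run archive.dig using p=/fifitra/megod, which returns ok.
Calling archive.etch using p=/fifitra/megod/bowi_im, c=hudu, and get created.
Using archive.dig using p=/fifitra/titravol, and observe ok.
I invoke archive.etch using p=/fifitra/megod/jipe, c=husto, yielding created.
I invoke archive.dig using p=/sma_ump, giving ok.
Then archive.peekin using p=/, yielding [cigrek, fifitra/, fise, sivep, sma_ump/].

Answer: [cigrek, fifitra/, fise, sivep, sma_ump/]


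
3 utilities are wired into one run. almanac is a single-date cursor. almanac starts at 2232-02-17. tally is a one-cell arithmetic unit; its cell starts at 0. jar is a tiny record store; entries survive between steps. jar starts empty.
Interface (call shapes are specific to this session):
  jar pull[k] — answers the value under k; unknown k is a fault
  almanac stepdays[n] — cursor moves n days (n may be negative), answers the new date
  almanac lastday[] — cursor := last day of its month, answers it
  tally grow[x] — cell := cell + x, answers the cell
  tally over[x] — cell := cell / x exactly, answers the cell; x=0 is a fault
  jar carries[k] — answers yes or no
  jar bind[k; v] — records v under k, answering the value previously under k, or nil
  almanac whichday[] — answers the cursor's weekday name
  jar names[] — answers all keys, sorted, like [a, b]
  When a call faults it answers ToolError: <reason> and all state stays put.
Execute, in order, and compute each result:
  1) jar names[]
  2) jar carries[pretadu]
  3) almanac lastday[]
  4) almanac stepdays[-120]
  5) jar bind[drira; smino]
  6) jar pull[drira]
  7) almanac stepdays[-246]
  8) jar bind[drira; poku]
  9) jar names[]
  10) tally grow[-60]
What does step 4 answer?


Answer: 2231-11-01

Derivation:
$ jar names
  []
$ jar carries k=pretadu
  no
$ almanac lastday
  2232-02-29
$ almanac stepdays n=-120
  2231-11-01
$ jar bind k=drira v=smino
  nil
$ jar pull k=drira
  smino
$ almanac stepdays n=-246
  2231-02-28
$ jar bind k=drira v=poku
  smino
$ jar names
  [drira]
$ tally grow x=-60
  -60


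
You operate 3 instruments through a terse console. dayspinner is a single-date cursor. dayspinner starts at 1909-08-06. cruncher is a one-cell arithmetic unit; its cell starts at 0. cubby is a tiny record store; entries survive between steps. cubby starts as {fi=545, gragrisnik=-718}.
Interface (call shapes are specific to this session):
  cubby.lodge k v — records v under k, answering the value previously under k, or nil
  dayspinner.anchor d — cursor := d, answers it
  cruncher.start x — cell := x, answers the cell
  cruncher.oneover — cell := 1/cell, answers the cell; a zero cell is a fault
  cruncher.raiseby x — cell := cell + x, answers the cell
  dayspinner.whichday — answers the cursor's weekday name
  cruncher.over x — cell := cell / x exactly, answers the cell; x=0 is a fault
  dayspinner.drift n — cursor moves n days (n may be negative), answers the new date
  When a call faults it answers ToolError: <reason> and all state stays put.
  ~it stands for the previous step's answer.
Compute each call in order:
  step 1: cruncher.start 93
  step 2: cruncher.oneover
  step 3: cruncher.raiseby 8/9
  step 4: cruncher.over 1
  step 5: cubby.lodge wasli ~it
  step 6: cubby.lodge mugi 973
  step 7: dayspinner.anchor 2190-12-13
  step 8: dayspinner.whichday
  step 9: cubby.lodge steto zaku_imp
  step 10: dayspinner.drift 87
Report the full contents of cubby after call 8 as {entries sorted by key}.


Next I call cruncher.start(x='93'), — result: 93.
Then cruncher.oneover(), → 1/93.
Next I call cruncher.raiseby(x='8/9'), which returns 251/279.
Now I run cruncher.over(x='1'), → 251/279.
I try cubby.lodge(k='wasli', v='~it'), and observe nil.
I try cubby.lodge(k='mugi', v='973'), yielding nil.
I try dayspinner.anchor(d='2190-12-13'), and get 2190-12-13.
I invoke dayspinner.whichday(), yielding Monday.
Calling cubby.lodge(k='steto', v='zaku_imp'), and get nil.
Now I run dayspinner.drift(n='87'), — result: 2191-03-10.

Answer: {fi=545, gragrisnik=-718, mugi=973, wasli=251/279}


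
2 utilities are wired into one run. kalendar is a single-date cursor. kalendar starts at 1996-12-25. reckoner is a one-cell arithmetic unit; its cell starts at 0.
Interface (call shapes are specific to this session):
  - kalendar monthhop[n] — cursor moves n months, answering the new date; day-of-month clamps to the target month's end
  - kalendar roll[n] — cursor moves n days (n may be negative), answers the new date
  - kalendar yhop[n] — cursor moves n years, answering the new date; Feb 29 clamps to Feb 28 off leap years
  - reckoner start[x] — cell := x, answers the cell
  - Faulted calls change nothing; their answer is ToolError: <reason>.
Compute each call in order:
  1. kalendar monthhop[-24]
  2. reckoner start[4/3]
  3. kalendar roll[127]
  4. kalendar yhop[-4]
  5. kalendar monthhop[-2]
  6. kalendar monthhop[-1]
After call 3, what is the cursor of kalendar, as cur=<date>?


Answer: cur=1995-05-01

Derivation:
# 1. kalendar monthhop(-24) : 1994-12-25
# 2. reckoner start(4/3) : 4/3
# 3. kalendar roll(127) : 1995-05-01
# 4. kalendar yhop(-4) : 1991-05-01
# 5. kalendar monthhop(-2) : 1991-03-01
# 6. kalendar monthhop(-1) : 1991-02-01


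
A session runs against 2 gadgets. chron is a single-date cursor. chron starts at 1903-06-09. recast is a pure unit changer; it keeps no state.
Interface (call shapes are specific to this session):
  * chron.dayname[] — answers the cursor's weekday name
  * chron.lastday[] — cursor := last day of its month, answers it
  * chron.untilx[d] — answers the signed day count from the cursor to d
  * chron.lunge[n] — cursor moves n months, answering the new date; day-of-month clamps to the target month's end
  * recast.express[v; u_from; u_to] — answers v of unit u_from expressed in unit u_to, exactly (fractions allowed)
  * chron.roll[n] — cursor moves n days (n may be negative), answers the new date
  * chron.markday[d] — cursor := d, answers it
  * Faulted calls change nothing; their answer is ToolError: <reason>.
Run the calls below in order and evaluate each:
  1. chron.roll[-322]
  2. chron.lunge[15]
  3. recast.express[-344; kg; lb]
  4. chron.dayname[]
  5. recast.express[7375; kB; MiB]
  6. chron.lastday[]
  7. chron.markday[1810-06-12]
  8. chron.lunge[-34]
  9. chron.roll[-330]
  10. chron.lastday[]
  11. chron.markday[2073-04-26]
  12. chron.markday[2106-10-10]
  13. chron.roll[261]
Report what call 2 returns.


>>> chron.roll n: -322
  1902-07-22
>>> chron.lunge n: 15
  1903-10-22
>>> recast.express v: -344 u_from: kg u_to: lb
  -34400000000/45359237
>>> chron.dayname
  Thursday
>>> recast.express v: 7375 u_from: kB u_to: MiB
  921875/131072
>>> chron.lastday
  1903-10-31
>>> chron.markday d: 1810-06-12
  1810-06-12
>>> chron.lunge n: -34
  1807-08-12
>>> chron.roll n: -330
  1806-09-16
>>> chron.lastday
  1806-09-30
>>> chron.markday d: 2073-04-26
  2073-04-26
>>> chron.markday d: 2106-10-10
  2106-10-10
>>> chron.roll n: 261
  2107-06-28

Answer: 1903-10-22


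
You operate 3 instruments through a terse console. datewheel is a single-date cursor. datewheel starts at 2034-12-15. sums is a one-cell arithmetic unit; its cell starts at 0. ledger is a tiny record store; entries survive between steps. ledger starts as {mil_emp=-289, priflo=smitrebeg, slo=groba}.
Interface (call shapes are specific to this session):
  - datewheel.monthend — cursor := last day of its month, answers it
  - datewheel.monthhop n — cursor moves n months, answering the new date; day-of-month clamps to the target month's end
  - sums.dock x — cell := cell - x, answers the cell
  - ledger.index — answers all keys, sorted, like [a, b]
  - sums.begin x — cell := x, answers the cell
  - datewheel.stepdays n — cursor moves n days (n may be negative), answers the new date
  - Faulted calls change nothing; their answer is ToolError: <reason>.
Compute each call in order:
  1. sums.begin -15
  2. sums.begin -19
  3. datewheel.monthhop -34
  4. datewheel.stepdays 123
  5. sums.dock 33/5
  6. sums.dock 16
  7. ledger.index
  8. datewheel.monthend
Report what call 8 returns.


Answer: 2032-06-30

Derivation:
-> sums.begin(-15)
<- -15
-> sums.begin(-19)
<- -19
-> datewheel.monthhop(-34)
<- 2032-02-15
-> datewheel.stepdays(123)
<- 2032-06-17
-> sums.dock(33/5)
<- -128/5
-> sums.dock(16)
<- -208/5
-> ledger.index()
<- [mil_emp, priflo, slo]
-> datewheel.monthend()
<- 2032-06-30


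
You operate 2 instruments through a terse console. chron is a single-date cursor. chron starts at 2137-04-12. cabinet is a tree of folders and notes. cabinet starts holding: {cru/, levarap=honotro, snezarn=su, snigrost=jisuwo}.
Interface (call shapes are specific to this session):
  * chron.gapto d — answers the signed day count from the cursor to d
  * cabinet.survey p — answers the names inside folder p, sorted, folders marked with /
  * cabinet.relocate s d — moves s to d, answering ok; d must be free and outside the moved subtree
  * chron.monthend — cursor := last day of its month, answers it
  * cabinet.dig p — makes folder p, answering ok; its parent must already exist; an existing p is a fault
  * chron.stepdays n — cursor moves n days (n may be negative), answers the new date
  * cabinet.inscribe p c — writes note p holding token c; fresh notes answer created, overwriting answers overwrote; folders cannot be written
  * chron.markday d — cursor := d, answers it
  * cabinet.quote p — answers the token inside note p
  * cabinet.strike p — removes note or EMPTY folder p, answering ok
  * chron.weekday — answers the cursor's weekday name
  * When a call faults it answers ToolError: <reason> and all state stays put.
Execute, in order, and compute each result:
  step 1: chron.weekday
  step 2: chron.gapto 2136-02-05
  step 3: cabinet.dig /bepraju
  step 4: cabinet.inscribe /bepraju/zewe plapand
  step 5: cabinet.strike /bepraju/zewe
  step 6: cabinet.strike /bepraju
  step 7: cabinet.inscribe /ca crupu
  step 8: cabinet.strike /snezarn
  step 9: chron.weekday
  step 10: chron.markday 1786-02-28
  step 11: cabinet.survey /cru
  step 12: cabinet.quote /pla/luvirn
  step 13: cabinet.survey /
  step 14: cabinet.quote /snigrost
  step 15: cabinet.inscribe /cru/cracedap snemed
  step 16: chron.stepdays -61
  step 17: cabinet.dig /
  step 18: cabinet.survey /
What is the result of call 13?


Answer: [ca, cru/, levarap, snigrost]

Derivation:
;; chron.weekday() -> Friday
;; chron.gapto(d: 2136-02-05) -> -432
;; cabinet.dig(p: /bepraju) -> ok
;; cabinet.inscribe(p: /bepraju/zewe, c: plapand) -> created
;; cabinet.strike(p: /bepraju/zewe) -> ok
;; cabinet.strike(p: /bepraju) -> ok
;; cabinet.inscribe(p: /ca, c: crupu) -> created
;; cabinet.strike(p: /snezarn) -> ok
;; chron.weekday() -> Friday
;; chron.markday(d: 1786-02-28) -> 1786-02-28
;; cabinet.survey(p: /cru) -> []
;; cabinet.quote(p: /pla/luvirn) -> ToolError: not found
;; cabinet.survey(p: /) -> [ca, cru/, levarap, snigrost]
;; cabinet.quote(p: /snigrost) -> jisuwo
;; cabinet.inscribe(p: /cru/cracedap, c: snemed) -> created
;; chron.stepdays(n: -61) -> 1785-12-29
;; cabinet.dig(p: /) -> ToolError: exists
;; cabinet.survey(p: /) -> [ca, cru/, levarap, snigrost]


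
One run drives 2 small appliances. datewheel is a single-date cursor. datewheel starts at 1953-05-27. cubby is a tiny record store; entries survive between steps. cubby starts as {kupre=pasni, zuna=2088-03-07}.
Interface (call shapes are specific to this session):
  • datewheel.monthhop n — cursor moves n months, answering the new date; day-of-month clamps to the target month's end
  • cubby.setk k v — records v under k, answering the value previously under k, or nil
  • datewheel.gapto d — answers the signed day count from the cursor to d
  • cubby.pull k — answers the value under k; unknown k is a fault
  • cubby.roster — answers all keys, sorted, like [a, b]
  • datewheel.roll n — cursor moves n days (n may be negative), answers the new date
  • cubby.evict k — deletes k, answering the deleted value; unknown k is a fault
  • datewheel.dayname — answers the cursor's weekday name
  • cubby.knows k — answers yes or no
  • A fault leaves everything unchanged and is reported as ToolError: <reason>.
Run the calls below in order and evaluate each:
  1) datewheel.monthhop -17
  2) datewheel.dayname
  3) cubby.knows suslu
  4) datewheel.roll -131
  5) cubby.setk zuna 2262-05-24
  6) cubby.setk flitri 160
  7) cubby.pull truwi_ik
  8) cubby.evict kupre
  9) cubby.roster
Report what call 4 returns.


==> datewheel.monthhop(n: -17)
<== 1951-12-27
==> datewheel.dayname()
<== Thursday
==> cubby.knows(k: suslu)
<== no
==> datewheel.roll(n: -131)
<== 1951-08-18
==> cubby.setk(k: zuna, v: 2262-05-24)
<== 2088-03-07
==> cubby.setk(k: flitri, v: 160)
<== nil
==> cubby.pull(k: truwi_ik)
<== ToolError: no such key truwi_ik
==> cubby.evict(k: kupre)
<== pasni
==> cubby.roster()
<== [flitri, zuna]

Answer: 1951-08-18


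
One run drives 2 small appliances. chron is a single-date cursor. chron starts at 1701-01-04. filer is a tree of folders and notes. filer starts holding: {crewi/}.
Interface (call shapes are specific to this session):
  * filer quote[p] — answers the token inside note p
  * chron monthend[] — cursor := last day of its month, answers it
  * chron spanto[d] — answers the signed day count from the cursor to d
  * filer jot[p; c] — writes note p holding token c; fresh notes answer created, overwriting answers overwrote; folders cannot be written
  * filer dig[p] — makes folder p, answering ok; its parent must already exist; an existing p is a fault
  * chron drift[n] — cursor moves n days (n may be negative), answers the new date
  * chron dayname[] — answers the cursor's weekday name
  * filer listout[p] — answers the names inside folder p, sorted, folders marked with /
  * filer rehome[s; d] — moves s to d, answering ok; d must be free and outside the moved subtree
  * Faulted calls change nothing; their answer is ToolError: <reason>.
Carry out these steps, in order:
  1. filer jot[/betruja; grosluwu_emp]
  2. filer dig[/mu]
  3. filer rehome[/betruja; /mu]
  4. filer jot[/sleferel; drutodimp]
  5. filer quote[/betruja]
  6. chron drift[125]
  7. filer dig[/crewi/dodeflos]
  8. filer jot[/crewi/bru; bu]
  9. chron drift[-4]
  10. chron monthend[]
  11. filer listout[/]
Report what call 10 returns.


Answer: 1701-05-31

Derivation:
// 1. filer jot(p: /betruja, c: grosluwu_emp) => created
// 2. filer dig(p: /mu) => ok
// 3. filer rehome(s: /betruja, d: /mu) => ToolError: exists
// 4. filer jot(p: /sleferel, c: drutodimp) => created
// 5. filer quote(p: /betruja) => grosluwu_emp
// 6. chron drift(n: 125) => 1701-05-09
// 7. filer dig(p: /crewi/dodeflos) => ok
// 8. filer jot(p: /crewi/bru, c: bu) => created
// 9. chron drift(n: -4) => 1701-05-05
// 10. chron monthend() => 1701-05-31
// 11. filer listout(p: /) => [betruja, crewi/, mu/, sleferel]


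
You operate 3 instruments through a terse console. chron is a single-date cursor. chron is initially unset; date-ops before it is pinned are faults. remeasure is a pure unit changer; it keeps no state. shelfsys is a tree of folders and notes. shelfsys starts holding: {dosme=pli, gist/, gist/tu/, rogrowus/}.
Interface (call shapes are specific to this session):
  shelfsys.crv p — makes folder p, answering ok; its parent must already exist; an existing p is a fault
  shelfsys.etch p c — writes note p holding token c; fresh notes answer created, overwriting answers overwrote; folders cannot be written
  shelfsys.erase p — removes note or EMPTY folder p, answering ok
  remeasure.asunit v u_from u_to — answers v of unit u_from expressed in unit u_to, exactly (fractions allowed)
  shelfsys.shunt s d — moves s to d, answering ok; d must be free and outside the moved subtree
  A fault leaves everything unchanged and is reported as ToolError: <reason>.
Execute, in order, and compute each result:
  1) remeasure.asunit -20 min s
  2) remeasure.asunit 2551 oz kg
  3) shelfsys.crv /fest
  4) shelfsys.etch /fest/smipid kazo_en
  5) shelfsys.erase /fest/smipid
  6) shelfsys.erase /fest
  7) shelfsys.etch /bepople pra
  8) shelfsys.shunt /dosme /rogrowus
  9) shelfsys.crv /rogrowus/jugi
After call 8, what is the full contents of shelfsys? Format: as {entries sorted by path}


Answer: {bepople=pra, dosme=pli, gist/, gist/tu/, rogrowus/}

Derivation:
I try asunit with v=-20, u_from=min, u_to=s, and see -1200.
Using asunit with v=2551, u_from=oz, u_to=kg, which returns 115711413587/1600000000.
Now I run crv with p=/fest, and get ok.
I try etch with p=/fest/smipid, c=kazo_en, and get created.
Calling erase with p=/fest/smipid, and get ok.
Calling erase with p=/fest, and get ok.
Invoking etch with p=/bepople, c=pra, and get created.
I try shunt with s=/dosme, d=/rogrowus, and see ToolError: exists.
Calling crv with p=/rogrowus/jugi, and see ok.


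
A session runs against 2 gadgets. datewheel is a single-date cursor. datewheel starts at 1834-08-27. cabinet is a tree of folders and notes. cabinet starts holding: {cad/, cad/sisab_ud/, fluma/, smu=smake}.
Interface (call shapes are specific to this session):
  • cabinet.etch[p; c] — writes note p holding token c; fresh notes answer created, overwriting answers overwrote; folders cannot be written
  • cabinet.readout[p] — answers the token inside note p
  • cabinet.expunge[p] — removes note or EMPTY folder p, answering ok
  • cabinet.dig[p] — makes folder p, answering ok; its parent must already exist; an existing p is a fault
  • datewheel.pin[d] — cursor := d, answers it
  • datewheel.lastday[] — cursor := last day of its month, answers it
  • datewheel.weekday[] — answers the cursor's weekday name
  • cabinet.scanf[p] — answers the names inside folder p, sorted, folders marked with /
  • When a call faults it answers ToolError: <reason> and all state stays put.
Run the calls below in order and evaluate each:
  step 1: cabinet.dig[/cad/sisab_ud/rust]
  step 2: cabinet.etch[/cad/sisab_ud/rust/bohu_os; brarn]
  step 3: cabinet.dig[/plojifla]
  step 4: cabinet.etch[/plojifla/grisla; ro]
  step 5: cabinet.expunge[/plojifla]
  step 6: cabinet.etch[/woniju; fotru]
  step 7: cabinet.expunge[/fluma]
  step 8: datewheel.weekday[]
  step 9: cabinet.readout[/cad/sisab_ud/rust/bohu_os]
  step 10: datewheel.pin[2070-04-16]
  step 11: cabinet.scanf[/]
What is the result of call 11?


Answer: [cad/, plojifla/, smu, woniju]

Derivation:
==> dig(/cad/sisab_ud/rust)
<== ok
==> etch(/cad/sisab_ud/rust/bohu_os, brarn)
<== created
==> dig(/plojifla)
<== ok
==> etch(/plojifla/grisla, ro)
<== created
==> expunge(/plojifla)
<== ToolError: not empty
==> etch(/woniju, fotru)
<== created
==> expunge(/fluma)
<== ok
==> weekday()
<== Wednesday
==> readout(/cad/sisab_ud/rust/bohu_os)
<== brarn
==> pin(2070-04-16)
<== 2070-04-16
==> scanf(/)
<== [cad/, plojifla/, smu, woniju]
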